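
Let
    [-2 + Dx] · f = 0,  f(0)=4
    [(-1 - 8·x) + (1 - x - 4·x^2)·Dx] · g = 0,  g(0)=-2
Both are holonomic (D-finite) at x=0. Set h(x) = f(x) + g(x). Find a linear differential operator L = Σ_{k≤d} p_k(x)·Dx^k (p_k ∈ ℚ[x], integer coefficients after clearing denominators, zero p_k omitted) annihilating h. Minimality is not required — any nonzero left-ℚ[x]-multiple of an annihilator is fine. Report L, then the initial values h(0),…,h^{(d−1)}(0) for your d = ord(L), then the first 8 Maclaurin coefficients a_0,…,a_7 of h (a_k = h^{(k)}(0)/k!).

L = (16 + 20·x + 240·x^2 + 128·x^3) + (-6 - 32·x - 124·x^2 + 32·x^3 + 64·x^4)·Dx + (-1 + 11·x + 2·x^2 - 48·x^3 - 32·x^4)·Dx^2  (order 2).
h: a_k = 2, 6, -2, -38/3, -166/3, -1934/15, -16274/45, -277798/315, …
ICs: h(0) = 2, h′(0) = 6.

f: a_k = 4, 8, 8, 16/3, 8/3, 16/15, 16/45, 32/315, …
g: a_k = -2, -2, -10, -18, -58, -130, -362, -882, …
h₀=f+g: left-lcm gives L₀, ord ≤ 2.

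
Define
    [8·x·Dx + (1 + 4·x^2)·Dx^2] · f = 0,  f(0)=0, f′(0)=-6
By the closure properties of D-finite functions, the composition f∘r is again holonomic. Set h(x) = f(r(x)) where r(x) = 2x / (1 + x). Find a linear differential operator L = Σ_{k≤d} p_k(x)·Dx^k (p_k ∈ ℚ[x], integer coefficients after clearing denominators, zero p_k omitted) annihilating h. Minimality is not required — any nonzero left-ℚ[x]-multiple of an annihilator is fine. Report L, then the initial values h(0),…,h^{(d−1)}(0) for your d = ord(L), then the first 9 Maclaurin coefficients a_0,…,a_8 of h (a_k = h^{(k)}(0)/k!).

f: a_k = 0, -6, 0, 8, 0, -96/5, 0, 384/7, 0, …
f∘r: x↦r, Dx↦Dx/r' in L_f ⇒ L₀.
L = (2 + 34·x)·Dx + (1 + 2·x + 17·x^2)·Dx^2  (order 2).
h: a_k = 0, -12, 12, 52, -180, -1212/5, 2444, -8724/7, -28980, …
ICs: h(0) = 0, h′(0) = -12.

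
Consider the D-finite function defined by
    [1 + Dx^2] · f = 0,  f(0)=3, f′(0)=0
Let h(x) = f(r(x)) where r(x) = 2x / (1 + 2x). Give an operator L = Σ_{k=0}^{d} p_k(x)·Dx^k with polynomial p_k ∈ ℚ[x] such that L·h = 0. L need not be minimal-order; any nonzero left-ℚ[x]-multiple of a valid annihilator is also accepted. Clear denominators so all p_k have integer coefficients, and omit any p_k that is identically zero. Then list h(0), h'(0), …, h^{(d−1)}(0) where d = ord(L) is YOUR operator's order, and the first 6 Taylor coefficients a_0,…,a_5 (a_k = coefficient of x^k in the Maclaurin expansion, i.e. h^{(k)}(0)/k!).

L = 4 + (4 + 24·x + 48·x^2 + 32·x^3)·Dx + (1 + 8·x + 24·x^2 + 32·x^3 + 16·x^4)·Dx^2  (order 2).
h: a_k = 3, 0, -6, 24, -70, 176, …
ICs: h(0) = 3, h′(0) = 0.

f: a_k = 3, 0, -3/2, 0, 1/8, 0, …
L₀ from L_f via x↦r, Dx↦r'^{-1}Dx.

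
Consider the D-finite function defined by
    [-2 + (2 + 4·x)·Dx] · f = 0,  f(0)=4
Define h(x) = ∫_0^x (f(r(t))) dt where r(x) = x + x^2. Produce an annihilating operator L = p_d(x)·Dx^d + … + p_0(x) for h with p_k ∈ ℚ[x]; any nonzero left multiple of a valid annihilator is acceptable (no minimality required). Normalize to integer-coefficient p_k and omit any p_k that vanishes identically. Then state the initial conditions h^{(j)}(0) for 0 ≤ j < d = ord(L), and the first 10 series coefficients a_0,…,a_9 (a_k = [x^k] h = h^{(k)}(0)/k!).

L = (-1 - 2·x)·Dx + (1 + 2·x + 2·x^2)·Dx^2  (order 2).
h: a_k = 0, 4, 2, 2/3, -1/2, 3/10, -1/12, -3/28, 7/32, -61/288, …
ICs: h(0) = 0, h′(0) = 4.

f: a_k = 4, 4, -2, 2, -5/2, 7/2, -21/4, 33/4, -429/32, 715/32, …
Change of var in L_f (x↦r) gives L₀.
h=∫₀ˣh₀: take L = L₀·Dx.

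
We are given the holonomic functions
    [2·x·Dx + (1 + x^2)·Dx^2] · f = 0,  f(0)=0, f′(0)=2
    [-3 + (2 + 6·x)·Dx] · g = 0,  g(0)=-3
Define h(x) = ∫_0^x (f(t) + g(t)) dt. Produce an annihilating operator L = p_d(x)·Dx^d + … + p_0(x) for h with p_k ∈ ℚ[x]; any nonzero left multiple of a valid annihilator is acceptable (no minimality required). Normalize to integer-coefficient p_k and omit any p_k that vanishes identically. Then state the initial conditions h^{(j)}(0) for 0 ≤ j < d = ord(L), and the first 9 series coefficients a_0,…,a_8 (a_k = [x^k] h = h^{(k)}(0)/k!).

L = (-12 - 90·x + 36·x^2 + 54·x^3)·Dx^2 + (-35 - 48·x - 102·x^2 + 144·x^3 + 189·x^4)·Dx^3 + (-6 - 10·x + 36·x^2 + 44·x^3 + 42·x^4 + 54·x^5)·Dx^4  (order 4).
h: a_k = 0, -3, -5/4, 9/8, -275/192, 243/128, -25003/7680, 6561/1024, -1519687/114688, …
ICs: h(0) = 0, h′(0) = -3, h′′(0) = -5/2, h′′′(0) = 27/4.

f: a_k = 0, 2, 0, -2/3, 0, 2/5, 0, -2/7, 0, …
g: a_k = -3, -9/2, 27/8, -81/16, 1215/128, -5103/256, 45927/1024, -216513/2048, 8444007/32768, …
L₀ := lclm(L_f,L_g); ord L₀ ≤ 2+1.
h=∫₀ˣh₀: take L = L₀·Dx.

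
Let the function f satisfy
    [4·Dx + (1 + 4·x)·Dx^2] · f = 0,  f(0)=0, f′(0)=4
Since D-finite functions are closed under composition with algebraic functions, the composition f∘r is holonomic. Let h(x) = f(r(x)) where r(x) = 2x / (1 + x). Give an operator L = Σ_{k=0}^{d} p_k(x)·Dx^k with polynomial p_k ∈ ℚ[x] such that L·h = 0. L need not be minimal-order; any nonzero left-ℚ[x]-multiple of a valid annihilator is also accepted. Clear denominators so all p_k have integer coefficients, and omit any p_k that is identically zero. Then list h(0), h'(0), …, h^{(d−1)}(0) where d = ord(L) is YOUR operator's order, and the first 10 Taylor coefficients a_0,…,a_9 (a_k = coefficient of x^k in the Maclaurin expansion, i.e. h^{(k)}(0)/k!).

f: a_k = 0, 4, -8, 64/3, -64, 1024/5, -2048/3, 16384/7, -8192, 262144/9, …
Substitute x→r, Dx→(1/r')Dx; clear ⇒ L₀.
L = (10 + 18·x)·Dx + (1 + 10·x + 9·x^2)·Dx^2  (order 2).
h: a_k = 0, 8, -40, 728/3, -1640, 59048/5, -265720/3, 4782968/7, -5380840, 387420488/9, …
ICs: h(0) = 0, h′(0) = 8.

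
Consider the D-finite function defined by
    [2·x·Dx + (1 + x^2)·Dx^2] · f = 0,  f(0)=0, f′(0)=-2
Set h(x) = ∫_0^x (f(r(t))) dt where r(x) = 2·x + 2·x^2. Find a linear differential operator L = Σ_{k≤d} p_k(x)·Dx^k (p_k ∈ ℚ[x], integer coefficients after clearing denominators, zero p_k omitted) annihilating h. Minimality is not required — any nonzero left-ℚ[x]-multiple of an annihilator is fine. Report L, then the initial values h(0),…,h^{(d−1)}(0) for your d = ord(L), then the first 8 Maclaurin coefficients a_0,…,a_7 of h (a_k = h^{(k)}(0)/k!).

L = (-2 + 8·x + 32·x^2 + 48·x^3 + 24·x^4)·Dx^2 + (1 + 2·x + 4·x^2 + 16·x^3 + 20·x^4 + 8·x^5)·Dx^3  (order 3).
h: a_k = 0, 0, -2, -4/3, 4/3, 16/5, 8/15, -176/21, …
ICs: h(0) = 0, h′(0) = 0, h′′(0) = -4.

f: a_k = 0, -2, 0, 2/3, 0, -2/5, 0, 2/7, …
h₀=f(r): pull back L_f along r ⇒ L₀.
h=∫₀ˣh₀: take L = L₀·Dx.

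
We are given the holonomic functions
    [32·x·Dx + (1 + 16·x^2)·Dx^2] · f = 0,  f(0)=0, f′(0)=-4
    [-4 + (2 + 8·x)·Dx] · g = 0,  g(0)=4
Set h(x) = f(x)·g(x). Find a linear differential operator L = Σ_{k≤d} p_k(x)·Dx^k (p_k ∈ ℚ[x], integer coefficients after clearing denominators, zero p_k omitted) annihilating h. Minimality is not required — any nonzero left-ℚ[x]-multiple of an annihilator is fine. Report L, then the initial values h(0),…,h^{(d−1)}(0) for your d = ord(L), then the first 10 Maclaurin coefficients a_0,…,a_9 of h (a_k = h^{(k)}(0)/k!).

L = (12 - 64·x - 64·x^2) + (-4 + 16·x + 192·x^2 + 256·x^3)·Dx + (1 + 8·x + 32·x^2 + 128·x^3 + 256·x^4)·Dx^2  (order 2).
h: a_k = 0, -16, -32, 352/3, 320/3, -12448/15, -26176/15, 1206592/105, 1429376/105, -7590304/63, …
ICs: h(0) = 0, h′(0) = -16.

f: a_k = 0, -4, 0, 64/3, 0, -1024/5, 0, 16384/7, 0, -262144/9, …
g: a_k = 4, 8, -8, 16, -40, 112, -336, 1056, -3432, 11440, …
Sym-product of L_f,L_g gives L₀ (≤ ord 2).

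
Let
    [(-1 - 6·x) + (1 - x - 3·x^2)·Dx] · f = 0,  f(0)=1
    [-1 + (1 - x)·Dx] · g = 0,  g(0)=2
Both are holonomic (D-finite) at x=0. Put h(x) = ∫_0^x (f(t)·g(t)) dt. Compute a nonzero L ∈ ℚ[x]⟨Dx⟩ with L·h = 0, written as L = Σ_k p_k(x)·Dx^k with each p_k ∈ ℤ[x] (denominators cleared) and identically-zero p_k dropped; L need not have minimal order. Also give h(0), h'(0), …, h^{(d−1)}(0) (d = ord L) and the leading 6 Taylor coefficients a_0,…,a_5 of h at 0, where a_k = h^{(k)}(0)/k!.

f: a_k = 1, 1, 4, 7, 19, 40, …
g: a_k = 2, 2, 2, 2, 2, 2, …
h₀=f·g: eliminate ⇒ L₀, order ≤ 1·1.
Integrate: L := L₀·Dx.
L = (-2 - 4·x + 9·x^2)·Dx + (1 - 2·x - 2·x^2 + 3·x^3)·Dx^2  (order 2).
h: a_k = 0, 2, 2, 4, 13/2, 64/5, …
ICs: h(0) = 0, h′(0) = 2.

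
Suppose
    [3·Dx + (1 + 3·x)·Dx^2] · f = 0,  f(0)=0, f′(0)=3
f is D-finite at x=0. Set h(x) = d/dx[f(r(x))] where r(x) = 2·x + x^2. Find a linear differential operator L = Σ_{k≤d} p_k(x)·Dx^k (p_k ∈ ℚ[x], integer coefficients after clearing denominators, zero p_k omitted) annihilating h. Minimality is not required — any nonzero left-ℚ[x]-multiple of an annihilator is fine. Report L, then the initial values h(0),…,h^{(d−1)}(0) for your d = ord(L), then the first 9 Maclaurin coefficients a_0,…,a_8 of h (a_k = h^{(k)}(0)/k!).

L = (5 + 6·x + 3·x^2) + (1 + 7·x + 9·x^2 + 3·x^3)·Dx  (order 1).
h: a_k = 6, -30, 162, -882, 4806, -26190, 142722, -777762, 4238406, …
ICs: h(0) = 6.

f: a_k = 0, 3, -9/2, 9, -81/4, 243/5, -243/2, 2187/7, -6561/8, …
Change of var in L_f (x↦r) gives L₀.
Derive L from L₀ (diff closure).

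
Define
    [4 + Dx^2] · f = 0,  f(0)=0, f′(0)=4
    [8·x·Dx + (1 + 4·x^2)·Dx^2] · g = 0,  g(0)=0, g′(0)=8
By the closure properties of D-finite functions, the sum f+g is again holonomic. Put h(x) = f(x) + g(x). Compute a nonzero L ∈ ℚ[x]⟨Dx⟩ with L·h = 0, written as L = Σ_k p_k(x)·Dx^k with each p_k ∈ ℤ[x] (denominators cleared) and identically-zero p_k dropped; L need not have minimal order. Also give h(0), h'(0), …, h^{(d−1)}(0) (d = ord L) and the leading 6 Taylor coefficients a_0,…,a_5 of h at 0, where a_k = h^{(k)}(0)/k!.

L = (-352·x + 1792·x^3 + 512·x^5)·Dx + (-4 + 112·x^2 + 576·x^4 + 256·x^6)·Dx^2 + (-88·x + 448·x^3 + 128·x^5)·Dx^3 + (-1 + 28·x^2 + 144·x^4 + 64·x^6)·Dx^4  (order 4).
h: a_k = 0, 12, 0, -40/3, 0, 392/15, …
ICs: h(0) = 0, h′(0) = 12, h′′(0) = 0, h′′′(0) = -80.

f: a_k = 0, 4, 0, -8/3, 0, 8/15, …
g: a_k = 0, 8, 0, -32/3, 0, 128/5, …
f+g: L₀ = lclm(L_f,L_g), ord ≤ 2+2.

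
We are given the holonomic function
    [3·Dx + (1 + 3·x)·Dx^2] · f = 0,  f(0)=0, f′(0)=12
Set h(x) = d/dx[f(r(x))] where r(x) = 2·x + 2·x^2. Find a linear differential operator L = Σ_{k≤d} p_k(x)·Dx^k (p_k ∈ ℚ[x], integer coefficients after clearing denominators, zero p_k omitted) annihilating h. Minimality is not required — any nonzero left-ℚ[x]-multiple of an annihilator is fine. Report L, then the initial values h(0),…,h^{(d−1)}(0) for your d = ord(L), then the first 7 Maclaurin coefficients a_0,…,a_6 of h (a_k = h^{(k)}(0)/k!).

f: a_k = 0, 12, -18, 36, -81, 972/5, -486, …
L₀ from L_f via x↦r, Dx↦r'^{-1}Dx.
Differentiate: ansatz ord ≤ ord L₀ ⇒ L.
L = (4 + 12·x + 12·x^2) + (1 + 8·x + 18·x^2 + 12·x^3)·Dx  (order 1).
h: a_k = 24, -96, 432, -2016, 9504, -44928, 212544, …
ICs: h(0) = 24.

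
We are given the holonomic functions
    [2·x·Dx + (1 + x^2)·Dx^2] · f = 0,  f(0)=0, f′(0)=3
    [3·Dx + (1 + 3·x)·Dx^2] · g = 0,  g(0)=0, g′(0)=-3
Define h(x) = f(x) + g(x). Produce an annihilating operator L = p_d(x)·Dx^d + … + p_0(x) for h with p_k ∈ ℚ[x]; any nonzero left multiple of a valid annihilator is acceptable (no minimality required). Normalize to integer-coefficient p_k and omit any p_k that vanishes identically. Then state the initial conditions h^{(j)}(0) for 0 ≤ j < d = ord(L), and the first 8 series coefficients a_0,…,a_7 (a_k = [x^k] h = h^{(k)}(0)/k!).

L = (-6 - 54·x + 18·x^2 + 18·x^3)·Dx + (-20 - 12·x - 48·x^2 + 36·x^3 + 36·x^4)·Dx^2 + (-3 - 7·x + 6·x^2 + 2·x^3 + 9·x^4 + 9·x^5)·Dx^3  (order 3).
h: a_k = 0, 0, 9/2, -10, 81/4, -48, 243/2, -2190/7, …
ICs: h(0) = 0, h′(0) = 0, h′′(0) = 9.

f: a_k = 0, 3, 0, -1, 0, 3/5, 0, -3/7, …
g: a_k = 0, -3, 9/2, -9, 81/4, -243/5, 243/2, -2187/7, …
L₀ := lclm(L_f,L_g); ord L₀ ≤ 2+2.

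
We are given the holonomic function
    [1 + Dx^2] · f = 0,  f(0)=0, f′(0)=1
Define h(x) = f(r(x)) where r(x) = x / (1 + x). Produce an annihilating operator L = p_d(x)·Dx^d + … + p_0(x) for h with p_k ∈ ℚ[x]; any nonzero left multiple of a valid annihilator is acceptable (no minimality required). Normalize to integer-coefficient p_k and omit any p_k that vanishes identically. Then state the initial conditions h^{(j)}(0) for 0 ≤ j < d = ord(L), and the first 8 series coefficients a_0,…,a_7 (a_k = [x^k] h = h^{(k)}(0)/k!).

L = 1 + (2 + 6·x + 6·x^2 + 2·x^3)·Dx + (1 + 4·x + 6·x^2 + 4·x^3 + x^4)·Dx^2  (order 2).
h: a_k = 0, 1, -1, 5/6, -1/2, 1/120, 5/8, -6931/5040, …
ICs: h(0) = 0, h′(0) = 1.

f: a_k = 0, 1, 0, -1/6, 0, 1/120, 0, -1/5040, …
L₀ from L_f via x↦r, Dx↦r'^{-1}Dx.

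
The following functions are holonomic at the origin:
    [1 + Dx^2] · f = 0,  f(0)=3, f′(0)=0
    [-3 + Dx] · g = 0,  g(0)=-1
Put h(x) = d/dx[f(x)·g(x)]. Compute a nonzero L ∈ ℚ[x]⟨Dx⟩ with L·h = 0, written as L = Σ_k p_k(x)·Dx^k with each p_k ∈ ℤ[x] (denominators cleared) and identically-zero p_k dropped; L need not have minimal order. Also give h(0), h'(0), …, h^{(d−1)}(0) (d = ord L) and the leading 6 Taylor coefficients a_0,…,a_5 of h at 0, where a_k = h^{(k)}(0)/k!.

L = 10 - 6·Dx + Dx^2  (order 2).
h: a_k = -9, -24, -27, -14, 3/2, 44/5, …
ICs: h(0) = -9, h′(0) = -24.

f: a_k = 3, 0, -3/2, 0, 1/8, 0, …
g: a_k = -1, -3, -9/2, -9/2, -27/8, -81/40, …
f·g: L₀ = L_f ⊗_s L_g, ord ≤ 2·1.
h=h₀': d/dx-closure on L₀ ⇒ L.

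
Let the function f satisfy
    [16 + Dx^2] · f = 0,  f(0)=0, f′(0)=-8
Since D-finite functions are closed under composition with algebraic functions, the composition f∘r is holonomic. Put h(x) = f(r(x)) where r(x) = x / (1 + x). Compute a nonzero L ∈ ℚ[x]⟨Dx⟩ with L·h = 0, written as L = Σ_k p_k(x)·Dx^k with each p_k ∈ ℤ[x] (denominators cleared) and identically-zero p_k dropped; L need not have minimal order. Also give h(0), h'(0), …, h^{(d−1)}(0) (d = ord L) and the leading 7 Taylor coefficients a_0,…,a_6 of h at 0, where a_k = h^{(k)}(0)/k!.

L = 16 + (2 + 6·x + 6·x^2 + 2·x^3)·Dx + (1 + 4·x + 6·x^2 + 4·x^3 + x^4)·Dx^2  (order 2).
h: a_k = 0, -8, 8, 40/3, -56, 1544/15, -120, …
ICs: h(0) = 0, h′(0) = -8.

f: a_k = 0, -8, 0, 64/3, 0, -256/15, 0, …
Substitute x→r, Dx→(1/r')Dx; clear ⇒ L₀.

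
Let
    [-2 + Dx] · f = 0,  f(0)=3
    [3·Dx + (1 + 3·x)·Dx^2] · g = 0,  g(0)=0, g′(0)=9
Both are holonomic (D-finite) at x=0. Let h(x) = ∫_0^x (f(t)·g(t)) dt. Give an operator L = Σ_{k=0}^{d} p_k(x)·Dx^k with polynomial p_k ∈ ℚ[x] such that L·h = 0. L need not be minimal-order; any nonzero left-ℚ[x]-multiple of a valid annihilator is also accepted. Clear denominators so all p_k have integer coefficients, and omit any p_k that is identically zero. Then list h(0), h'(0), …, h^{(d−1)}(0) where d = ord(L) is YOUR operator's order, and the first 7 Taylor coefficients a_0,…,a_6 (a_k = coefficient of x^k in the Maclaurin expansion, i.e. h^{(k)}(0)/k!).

L = (-2 + 12·x)·Dx + (-1 - 12·x)·Dx^2 + (1 + 3·x)·Dx^3  (order 3).
h: a_k = 0, 0, 27/2, 9/2, 27/2, -261/20, 663/20, …
ICs: h(0) = 0, h′(0) = 0, h′′(0) = 27.

f: a_k = 3, 6, 6, 4, 2, 4/5, 4/15, …
g: a_k = 0, 9, -27/2, 27, -243/4, 729/5, -729/2, …
f·g: L₀ = L_f ⊗_s L_g, ord ≤ 1·2.
Integrate: L := L₀·Dx.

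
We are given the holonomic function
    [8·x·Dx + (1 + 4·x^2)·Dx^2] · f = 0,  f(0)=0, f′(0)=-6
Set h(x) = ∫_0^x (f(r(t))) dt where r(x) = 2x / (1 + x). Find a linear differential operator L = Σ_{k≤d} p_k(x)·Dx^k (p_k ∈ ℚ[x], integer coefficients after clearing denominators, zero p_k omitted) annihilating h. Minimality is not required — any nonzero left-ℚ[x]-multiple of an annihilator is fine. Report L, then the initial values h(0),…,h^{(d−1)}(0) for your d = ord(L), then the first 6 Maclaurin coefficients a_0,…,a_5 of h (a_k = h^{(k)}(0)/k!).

L = (2 + 34·x)·Dx^2 + (1 + 2·x + 17·x^2)·Dx^3  (order 3).
h: a_k = 0, 0, -6, 4, 13, -36, …
ICs: h(0) = 0, h′(0) = 0, h′′(0) = -12.

f: a_k = 0, -6, 0, 8, 0, -96/5, …
Change of var in L_f (x↦r) gives L₀.
h=∫₀ˣh₀: take L = L₀·Dx.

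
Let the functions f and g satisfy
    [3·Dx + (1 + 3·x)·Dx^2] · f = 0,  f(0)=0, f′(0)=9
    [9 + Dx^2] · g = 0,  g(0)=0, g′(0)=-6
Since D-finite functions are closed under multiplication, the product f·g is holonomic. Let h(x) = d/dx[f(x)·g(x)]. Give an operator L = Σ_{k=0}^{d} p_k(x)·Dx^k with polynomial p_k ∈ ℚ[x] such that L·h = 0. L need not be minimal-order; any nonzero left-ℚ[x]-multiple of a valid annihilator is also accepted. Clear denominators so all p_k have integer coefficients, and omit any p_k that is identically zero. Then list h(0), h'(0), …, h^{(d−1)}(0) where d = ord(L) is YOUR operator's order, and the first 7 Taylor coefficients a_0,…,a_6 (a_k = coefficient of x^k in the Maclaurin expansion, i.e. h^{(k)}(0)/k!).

f: a_k = 0, 9, -27/2, 27, -243/4, 729/5, -729/2, …
g: a_k = 0, -6, 0, 9, 0, -81/20, 0, …
Product ⇒ symmetric product L₀, ord ≤ 4.
h=h₀': d/dx-closure on L₀ ⇒ L.
L = (-675 - 3564·x - 10206·x^2 + 8748·x^3 + 94041·x^4 + 157464·x^5 + 78732·x^6) + (-216 - 864·x + 1620·x^2 + 14580·x^3 + 29160·x^4 + 17496·x^5)·Dx + (-84 - 396·x - 378·x^2 + 5832·x^3 + 23814·x^4 + 34992·x^5 + 17496·x^6)·Dx^2 + (-24 - 96·x + 180·x^2 + 1620·x^3 + 3240·x^4 + 1944·x^5)·Dx^3 + (-1 + 84·x^2 + 540·x^3 + 1485·x^4 + 1944·x^5 + 972·x^6)·Dx^4  (order 4).
h: a_k = 0, -108, 243, -324, 1215, -8019/2, 474579/40, …
ICs: h(0) = 0, h′(0) = -108, h′′(0) = 486, h′′′(0) = -1944.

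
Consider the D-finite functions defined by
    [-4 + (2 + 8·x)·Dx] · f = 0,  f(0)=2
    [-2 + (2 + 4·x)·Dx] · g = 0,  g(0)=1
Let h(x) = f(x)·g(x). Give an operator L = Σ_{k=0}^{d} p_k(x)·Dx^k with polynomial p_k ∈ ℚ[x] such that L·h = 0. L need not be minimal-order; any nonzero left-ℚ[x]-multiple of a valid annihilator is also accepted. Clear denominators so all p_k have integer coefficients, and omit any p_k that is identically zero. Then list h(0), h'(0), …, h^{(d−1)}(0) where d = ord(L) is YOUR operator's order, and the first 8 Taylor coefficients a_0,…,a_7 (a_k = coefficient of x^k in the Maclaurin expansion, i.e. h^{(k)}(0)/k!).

L = (-3 - 8·x) + (1 + 6·x + 8·x^2)·Dx  (order 1).
h: a_k = 2, 6, -1, 3, -37/4, 117/4, -757/8, 2499/8, …
ICs: h(0) = 2.

f: a_k = 2, 4, -4, 8, -20, 56, -168, 528, …
g: a_k = 1, 1, -1/2, 1/2, -5/8, 7/8, -21/16, 33/16, …
f·g: L₀ = L_f ⊗_s L_g, ord ≤ 1·1.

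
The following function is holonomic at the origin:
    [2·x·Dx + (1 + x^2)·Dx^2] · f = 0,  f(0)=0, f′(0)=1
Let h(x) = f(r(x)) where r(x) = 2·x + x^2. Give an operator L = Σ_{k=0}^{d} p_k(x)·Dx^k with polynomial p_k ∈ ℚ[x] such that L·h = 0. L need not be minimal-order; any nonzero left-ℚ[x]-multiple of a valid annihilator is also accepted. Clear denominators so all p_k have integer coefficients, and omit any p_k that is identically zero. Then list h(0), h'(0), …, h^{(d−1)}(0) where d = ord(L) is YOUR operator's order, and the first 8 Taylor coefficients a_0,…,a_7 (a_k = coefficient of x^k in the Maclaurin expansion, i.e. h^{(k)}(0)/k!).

f: a_k = 0, 1, 0, -1/3, 0, 1/5, 0, -1/7, …
L₀ from L_f via x↦r, Dx↦r'^{-1}Dx.
L = (-1 + 8·x + 16·x^2 + 12·x^3 + 3·x^4)·Dx + (1 + x + 4·x^2 + 8·x^3 + 5·x^4 + x^5)·Dx^2  (order 2).
h: a_k = 0, 2, 1, -8/3, -4, 22/5, 47/3, -16/7, …
ICs: h(0) = 0, h′(0) = 2.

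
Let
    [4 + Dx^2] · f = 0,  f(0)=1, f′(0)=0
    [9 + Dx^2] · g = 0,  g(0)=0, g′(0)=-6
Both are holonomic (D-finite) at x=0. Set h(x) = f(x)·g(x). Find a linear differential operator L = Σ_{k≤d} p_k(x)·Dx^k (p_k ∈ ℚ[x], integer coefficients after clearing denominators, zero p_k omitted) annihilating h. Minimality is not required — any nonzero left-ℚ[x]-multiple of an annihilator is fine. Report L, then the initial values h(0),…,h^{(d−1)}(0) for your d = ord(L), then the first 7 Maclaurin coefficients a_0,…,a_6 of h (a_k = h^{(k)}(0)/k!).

L = 25 + 26·Dx^2 + Dx^4  (order 4).
h: a_k = 0, -6, 0, 21, 0, -521/20, 0, …
ICs: h(0) = 0, h′(0) = -6, h′′(0) = 0, h′′′(0) = 126.

f: a_k = 1, 0, -2, 0, 2/3, 0, -4/45, …
g: a_k = 0, -6, 0, 9, 0, -81/20, 0, …
Product ⇒ symmetric product L₀, ord ≤ 4.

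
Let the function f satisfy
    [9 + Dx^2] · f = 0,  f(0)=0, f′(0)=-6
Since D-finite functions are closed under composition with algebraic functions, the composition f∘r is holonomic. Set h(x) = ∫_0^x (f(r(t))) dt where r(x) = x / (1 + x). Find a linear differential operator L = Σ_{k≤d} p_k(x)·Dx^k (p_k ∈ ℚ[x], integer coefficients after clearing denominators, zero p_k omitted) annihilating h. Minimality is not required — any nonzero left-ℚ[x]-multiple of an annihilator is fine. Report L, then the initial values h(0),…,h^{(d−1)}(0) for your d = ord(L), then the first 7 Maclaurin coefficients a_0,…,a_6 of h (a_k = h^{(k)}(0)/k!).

L = 9·Dx + (2 + 6·x + 6·x^2 + 2·x^3)·Dx^2 + (1 + 4·x + 6·x^2 + 4·x^3 + x^4)·Dx^3  (order 3).
h: a_k = 0, 0, -3, 2, 3/4, -21/5, 293/40, …
ICs: h(0) = 0, h′(0) = 0, h′′(0) = -6.

f: a_k = 0, -6, 0, 9, 0, -81/20, 0, …
L₀ from L_f via x↦r, Dx↦r'^{-1}Dx.
h=∫₀ˣh₀: take L = L₀·Dx.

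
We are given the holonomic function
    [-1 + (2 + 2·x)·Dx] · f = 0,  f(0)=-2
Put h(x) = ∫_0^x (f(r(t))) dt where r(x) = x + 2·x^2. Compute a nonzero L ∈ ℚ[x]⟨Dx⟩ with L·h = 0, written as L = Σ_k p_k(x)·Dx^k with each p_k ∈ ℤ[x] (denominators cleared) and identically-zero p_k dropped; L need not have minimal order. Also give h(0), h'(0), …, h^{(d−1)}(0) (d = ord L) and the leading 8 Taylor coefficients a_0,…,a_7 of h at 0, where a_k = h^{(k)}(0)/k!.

f: a_k = -2, -1, 1/4, -1/8, 5/64, -7/128, 21/512, -33/1024, …
h₀=f(r): pull back L_f along r ⇒ L₀.
h=∫₀ˣh₀: take L = L₀·Dx.
L = (-1 - 4·x)·Dx + (2 + 2·x + 4·x^2)·Dx^2  (order 2).
h: a_k = 0, -2, -1/2, -7/12, 7/32, 21/320, -119/768, 27/512, …
ICs: h(0) = 0, h′(0) = -2.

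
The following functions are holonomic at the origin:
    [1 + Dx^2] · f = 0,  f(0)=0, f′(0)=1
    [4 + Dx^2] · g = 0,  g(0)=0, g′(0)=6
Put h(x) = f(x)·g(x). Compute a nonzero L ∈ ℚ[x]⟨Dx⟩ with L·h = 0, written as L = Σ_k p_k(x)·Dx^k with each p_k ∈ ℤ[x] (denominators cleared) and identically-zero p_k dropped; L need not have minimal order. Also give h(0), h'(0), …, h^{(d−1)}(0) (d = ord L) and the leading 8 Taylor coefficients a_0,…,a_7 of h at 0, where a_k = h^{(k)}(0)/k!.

L = 9 + 10·Dx^2 + Dx^4  (order 4).
h: a_k = 0, 0, 6, 0, -5, 0, 91/60, 0, …
ICs: h(0) = 0, h′(0) = 0, h′′(0) = 12, h′′′(0) = 0.

f: a_k = 0, 1, 0, -1/6, 0, 1/120, 0, -1/5040, …
g: a_k = 0, 6, 0, -4, 0, 4/5, 0, -8/105, …
L₀ := L_f ⊗_s L_g (sym. prod.), ord ≤ 4.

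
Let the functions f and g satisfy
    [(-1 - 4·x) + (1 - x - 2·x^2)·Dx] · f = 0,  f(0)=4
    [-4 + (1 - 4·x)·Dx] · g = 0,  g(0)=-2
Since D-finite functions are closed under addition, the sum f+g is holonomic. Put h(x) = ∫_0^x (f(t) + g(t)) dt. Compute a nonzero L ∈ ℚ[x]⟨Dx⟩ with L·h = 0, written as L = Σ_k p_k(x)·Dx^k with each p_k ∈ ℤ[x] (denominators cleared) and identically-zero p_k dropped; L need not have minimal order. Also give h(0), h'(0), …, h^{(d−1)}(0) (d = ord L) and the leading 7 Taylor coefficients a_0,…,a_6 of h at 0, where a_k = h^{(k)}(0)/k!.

f: a_k = 4, 4, 12, 20, 44, 84, 172, …
g: a_k = -2, -8, -32, -128, -512, -2048, -8192, …
h₀=f+g: left-lcm gives L₀, ord ≤ 2.
h=∫₀ˣh₀: take L = L₀·Dx.
L = (-8 - 144·x + 96·x^2 - 128·x^3)·Dx + (26 - 28·x - 120·x^2 + 128·x^3 - 256·x^4)·Dx^2 + (-3 + 19·x - 34·x^2 + 24·x^3 + 16·x^4 - 64·x^5)·Dx^3  (order 3).
h: a_k = 0, 2, -2, -20/3, -27, -468/5, -982/3, …
ICs: h(0) = 0, h′(0) = 2, h′′(0) = -4.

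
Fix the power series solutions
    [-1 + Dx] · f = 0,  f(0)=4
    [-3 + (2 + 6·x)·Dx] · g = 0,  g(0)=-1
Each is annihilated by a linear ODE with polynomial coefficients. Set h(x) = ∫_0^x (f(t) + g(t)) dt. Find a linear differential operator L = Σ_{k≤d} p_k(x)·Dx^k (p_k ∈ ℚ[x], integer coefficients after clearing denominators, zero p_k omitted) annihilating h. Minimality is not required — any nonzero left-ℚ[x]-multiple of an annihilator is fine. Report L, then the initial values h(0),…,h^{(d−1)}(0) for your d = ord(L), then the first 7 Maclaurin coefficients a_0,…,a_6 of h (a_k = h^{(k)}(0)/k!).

L = (15 + 18·x)·Dx + (-13 - 24·x - 36·x^2)·Dx^2 + (-2 + 6·x + 36·x^2)·Dx^3  (order 3).
h: a_k = 0, 3, 5/4, 25/24, -49/192, 1279/1920, -25387/23040, …
ICs: h(0) = 0, h′(0) = 3, h′′(0) = 5/2.

f: a_k = 4, 4, 2, 2/3, 1/6, 1/30, 1/180, …
g: a_k = -1, -3/2, 9/8, -27/16, 405/128, -1701/256, 15309/1024, …
f+g: L₀ = lclm(L_f,L_g), ord ≤ 1+1.
∫: right-multiply L₀ by Dx.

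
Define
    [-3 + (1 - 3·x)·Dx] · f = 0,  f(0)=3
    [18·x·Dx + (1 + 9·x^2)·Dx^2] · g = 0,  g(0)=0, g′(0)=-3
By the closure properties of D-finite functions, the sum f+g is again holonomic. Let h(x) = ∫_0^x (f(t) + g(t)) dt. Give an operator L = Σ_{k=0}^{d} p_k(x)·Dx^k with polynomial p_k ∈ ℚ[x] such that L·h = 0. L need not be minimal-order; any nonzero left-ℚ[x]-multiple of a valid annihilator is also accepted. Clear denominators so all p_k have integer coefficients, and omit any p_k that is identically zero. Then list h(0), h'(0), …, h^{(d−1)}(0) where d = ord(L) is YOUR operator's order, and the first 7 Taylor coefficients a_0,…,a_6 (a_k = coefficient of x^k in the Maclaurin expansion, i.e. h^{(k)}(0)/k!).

f: a_k = 3, 9, 27, 81, 243, 729, 2187, …
g: a_k = 0, -3, 0, 9, 0, -243/5, 0, …
f+g: L₀ = lclm(L_f,L_g), ord ≤ 1+2.
Integrate: L := L₀·Dx.
L = (-18 + 216·x + 486·x^2)·Dx^2 + (12 - 18·x + 108·x^2 + 486·x^3)·Dx^3 + (-1 + 81·x^4)·Dx^4  (order 4).
h: a_k = 0, 3, 3, 9, 45/2, 243/5, 567/5, …
ICs: h(0) = 0, h′(0) = 3, h′′(0) = 6, h′′′(0) = 54.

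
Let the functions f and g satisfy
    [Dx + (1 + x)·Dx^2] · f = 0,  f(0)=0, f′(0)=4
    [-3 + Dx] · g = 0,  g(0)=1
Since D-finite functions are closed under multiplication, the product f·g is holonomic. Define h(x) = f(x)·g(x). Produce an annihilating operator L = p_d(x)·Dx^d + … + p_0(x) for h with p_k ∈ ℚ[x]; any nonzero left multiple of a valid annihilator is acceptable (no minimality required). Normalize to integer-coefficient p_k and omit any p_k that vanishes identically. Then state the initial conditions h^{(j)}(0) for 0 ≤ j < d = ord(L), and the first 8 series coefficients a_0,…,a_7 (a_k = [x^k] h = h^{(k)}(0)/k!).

L = (6 + 9·x) + (-5 - 6·x)·Dx + (1 + x)·Dx^2  (order 2).
h: a_k = 0, 4, 10, 40/3, 12, 83/10, 55/12, 76/35, …
ICs: h(0) = 0, h′(0) = 4.

f: a_k = 0, 4, -2, 4/3, -1, 4/5, -2/3, 4/7, …
g: a_k = 1, 3, 9/2, 9/2, 27/8, 81/40, 81/80, 243/560, …
h₀=f·g: eliminate ⇒ L₀, order ≤ 2·1.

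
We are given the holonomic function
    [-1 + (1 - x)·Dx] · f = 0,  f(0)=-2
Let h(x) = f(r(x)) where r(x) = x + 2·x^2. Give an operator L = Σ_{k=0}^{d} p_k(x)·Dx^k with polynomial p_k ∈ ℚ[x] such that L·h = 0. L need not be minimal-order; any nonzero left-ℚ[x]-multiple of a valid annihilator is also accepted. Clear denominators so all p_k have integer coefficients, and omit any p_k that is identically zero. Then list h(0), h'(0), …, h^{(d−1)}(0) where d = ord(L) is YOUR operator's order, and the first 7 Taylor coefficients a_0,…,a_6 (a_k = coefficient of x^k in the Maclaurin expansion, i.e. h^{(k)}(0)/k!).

f: a_k = -2, -2, -2, -2, -2, -2, -2, …
f∘r: x↦r, Dx↦Dx/r' in L_f ⇒ L₀.
L = (1 + 4·x) + (-1 + x + 2·x^2)·Dx  (order 1).
h: a_k = -2, -2, -6, -10, -22, -42, -86, …
ICs: h(0) = -2.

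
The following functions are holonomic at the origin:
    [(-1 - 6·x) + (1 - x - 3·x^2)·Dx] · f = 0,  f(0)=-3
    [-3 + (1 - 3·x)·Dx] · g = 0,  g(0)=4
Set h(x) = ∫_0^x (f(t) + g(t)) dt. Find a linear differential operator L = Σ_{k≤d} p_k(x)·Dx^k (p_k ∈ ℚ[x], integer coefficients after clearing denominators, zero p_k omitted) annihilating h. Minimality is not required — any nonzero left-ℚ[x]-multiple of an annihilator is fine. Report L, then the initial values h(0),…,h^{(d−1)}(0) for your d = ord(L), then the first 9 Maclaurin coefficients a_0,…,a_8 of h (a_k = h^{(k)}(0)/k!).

L = (6 - 108·x + 162·x^2 - 162·x^3)·Dx + (10 - 6·x - 108·x^2 + 270·x^3 - 324·x^4)·Dx^2 + (-2 + 14·x - 33·x^2 + 18·x^3 + 54·x^4 - 81·x^5)·Dx^3  (order 3).
h: a_k = 0, 1, 9/2, 8, 87/4, 267/5, 142, 375, 8097/8, …
ICs: h(0) = 0, h′(0) = 1, h′′(0) = 9.

f: a_k = -3, -3, -12, -21, -57, -120, -291, -651, -1524, …
g: a_k = 4, 12, 36, 108, 324, 972, 2916, 8748, 26244, …
f+g: L₀ = lclm(L_f,L_g), ord ≤ 1+1.
h=∫h₀ ⇒ L = L₀·Dx.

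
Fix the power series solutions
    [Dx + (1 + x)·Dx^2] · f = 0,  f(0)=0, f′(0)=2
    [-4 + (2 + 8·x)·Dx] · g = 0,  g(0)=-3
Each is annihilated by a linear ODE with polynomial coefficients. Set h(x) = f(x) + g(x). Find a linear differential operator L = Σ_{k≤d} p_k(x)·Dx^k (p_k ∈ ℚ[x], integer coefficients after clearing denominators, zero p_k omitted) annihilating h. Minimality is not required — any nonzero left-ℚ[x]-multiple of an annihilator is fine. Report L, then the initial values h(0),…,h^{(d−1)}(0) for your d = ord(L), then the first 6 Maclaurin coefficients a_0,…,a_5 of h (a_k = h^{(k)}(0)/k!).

L = (-8 + 4·x)·Dx + (-10 - 8·x + 20·x^2)·Dx^2 + (-1 - 3·x + 6·x^2 + 8·x^3)·Dx^3  (order 3).
h: a_k = -3, -4, 5, -34/3, 59/2, -418/5, …
ICs: h(0) = -3, h′(0) = -4, h′′(0) = 10.

f: a_k = 0, 2, -1, 2/3, -1/2, 2/5, …
g: a_k = -3, -6, 6, -12, 30, -84, …
Sum ⇒ L₀ = lclm(L_f,L_g) in ℚ(x)⟨Dx⟩.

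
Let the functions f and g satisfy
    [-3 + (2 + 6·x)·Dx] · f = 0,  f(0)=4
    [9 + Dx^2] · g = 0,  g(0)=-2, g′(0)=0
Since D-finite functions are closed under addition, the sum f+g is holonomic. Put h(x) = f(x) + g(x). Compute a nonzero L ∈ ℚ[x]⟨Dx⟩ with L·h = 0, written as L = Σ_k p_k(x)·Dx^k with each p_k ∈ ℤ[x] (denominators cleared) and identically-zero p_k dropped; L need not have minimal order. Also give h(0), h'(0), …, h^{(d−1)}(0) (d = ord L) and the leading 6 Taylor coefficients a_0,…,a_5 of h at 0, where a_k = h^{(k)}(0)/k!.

f: a_k = 4, 6, -9/2, 27/4, -405/32, 1701/64, …
g: a_k = -2, 0, 9, 0, -27/4, 0, …
L₀ := lclm(L_f,L_g); ord L₀ ≤ 1+2.
L = (-63 - 216·x - 324·x^2) + (18 + 198·x + 648·x^2 + 648·x^3)·Dx + (-7 - 24·x - 36·x^2)·Dx^2 + (2 + 22·x + 72·x^2 + 72·x^3)·Dx^3  (order 3).
h: a_k = 2, 6, 9/2, 27/4, -621/32, 1701/64, …
ICs: h(0) = 2, h′(0) = 6, h′′(0) = 9.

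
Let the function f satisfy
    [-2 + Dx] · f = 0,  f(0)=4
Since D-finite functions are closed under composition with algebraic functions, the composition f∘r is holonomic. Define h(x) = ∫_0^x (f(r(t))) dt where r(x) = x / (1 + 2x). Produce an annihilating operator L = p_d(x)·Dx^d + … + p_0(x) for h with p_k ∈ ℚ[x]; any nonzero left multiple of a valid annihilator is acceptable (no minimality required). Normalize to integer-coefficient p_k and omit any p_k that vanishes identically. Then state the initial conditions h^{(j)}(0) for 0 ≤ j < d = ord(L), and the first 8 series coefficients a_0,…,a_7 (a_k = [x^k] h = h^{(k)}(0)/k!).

L = -2·Dx + (1 + 4·x + 4·x^2)·Dx^2  (order 2).
h: a_k = 0, 4, 4, -8/3, 4/3, 8/15, -152/45, 2416/315, …
ICs: h(0) = 0, h′(0) = 4.

f: a_k = 4, 8, 8, 16/3, 8/3, 16/15, 16/45, 32/315, …
Substitute x→r, Dx→(1/r')Dx; clear ⇒ L₀.
h=∫h₀ ⇒ L = L₀·Dx.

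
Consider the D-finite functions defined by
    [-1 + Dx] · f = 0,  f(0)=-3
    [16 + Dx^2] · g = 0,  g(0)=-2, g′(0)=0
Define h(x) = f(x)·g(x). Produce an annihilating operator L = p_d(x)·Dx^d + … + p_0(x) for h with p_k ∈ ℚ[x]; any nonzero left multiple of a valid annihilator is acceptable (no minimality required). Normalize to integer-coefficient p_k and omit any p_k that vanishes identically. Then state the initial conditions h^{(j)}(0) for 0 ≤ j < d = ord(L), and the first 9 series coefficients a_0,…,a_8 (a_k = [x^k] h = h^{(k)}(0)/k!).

L = 17 - 2·Dx + Dx^2  (order 2).
h: a_k = 6, 6, -45, -47, 161/4, 1121/20, -33/8, -20047/840, -31679/6720, …
ICs: h(0) = 6, h′(0) = 6.

f: a_k = -3, -3, -3/2, -1/2, -1/8, -1/40, -1/240, -1/1680, -1/13440, …
g: a_k = -2, 0, 16, 0, -64/3, 0, 512/45, 0, -1024/315, …
L₀ := L_f ⊗_s L_g (sym. prod.), ord ≤ 2.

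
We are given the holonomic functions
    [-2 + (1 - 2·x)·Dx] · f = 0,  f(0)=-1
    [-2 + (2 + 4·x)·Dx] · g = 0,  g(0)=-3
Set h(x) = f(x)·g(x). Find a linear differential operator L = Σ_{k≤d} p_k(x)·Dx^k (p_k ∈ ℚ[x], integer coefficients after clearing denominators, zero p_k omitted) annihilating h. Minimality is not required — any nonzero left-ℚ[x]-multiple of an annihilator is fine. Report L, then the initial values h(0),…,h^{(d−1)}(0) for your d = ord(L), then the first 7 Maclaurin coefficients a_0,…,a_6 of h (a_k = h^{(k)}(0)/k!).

f: a_k = -1, -2, -4, -8, -16, -32, -64, …
g: a_k = -3, -3, 3/2, -3/2, 15/8, -21/8, 63/16, …
L₀ := L_f ⊗_s L_g (sym. prod.), ord ≤ 1.
L = (3 + 2·x) + (-1 + 4·x^2)·Dx  (order 1).
h: a_k = 3, 9, 33/2, 69/2, 537/8, 1095/8, 4317/16, …
ICs: h(0) = 3.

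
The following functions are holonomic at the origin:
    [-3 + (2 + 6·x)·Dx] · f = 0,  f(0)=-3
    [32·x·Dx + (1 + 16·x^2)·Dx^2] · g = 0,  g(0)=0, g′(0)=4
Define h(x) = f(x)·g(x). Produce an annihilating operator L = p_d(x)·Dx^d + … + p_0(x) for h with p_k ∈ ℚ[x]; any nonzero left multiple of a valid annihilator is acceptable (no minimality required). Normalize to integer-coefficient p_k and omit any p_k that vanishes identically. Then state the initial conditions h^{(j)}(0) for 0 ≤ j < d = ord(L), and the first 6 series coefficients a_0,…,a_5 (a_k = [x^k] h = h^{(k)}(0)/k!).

L = (27 - 192·x - 144·x^2) + (-12 + 92·x + 576·x^2 + 576·x^3)·Dx + (4 + 24·x + 100·x^2 + 384·x^3 + 576·x^4)·Dx^2  (order 2).
h: a_k = 0, -12, -18, 155/2, 303/4, -103749/160, …
ICs: h(0) = 0, h′(0) = -12.

f: a_k = -3, -9/2, 27/8, -81/16, 1215/128, -5103/256, …
g: a_k = 0, 4, 0, -64/3, 0, 1024/5, …
Product ⇒ symmetric product L₀, ord ≤ 2.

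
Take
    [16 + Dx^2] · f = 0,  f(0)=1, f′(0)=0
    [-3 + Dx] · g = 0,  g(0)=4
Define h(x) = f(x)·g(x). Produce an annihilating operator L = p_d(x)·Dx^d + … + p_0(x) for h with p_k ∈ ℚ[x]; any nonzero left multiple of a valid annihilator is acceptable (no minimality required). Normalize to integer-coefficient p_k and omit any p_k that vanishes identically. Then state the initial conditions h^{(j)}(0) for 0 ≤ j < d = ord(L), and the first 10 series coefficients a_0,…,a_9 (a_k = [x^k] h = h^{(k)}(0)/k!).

f: a_k = 1, 0, -8, 0, 32/3, 0, -256/45, 0, 512/315, 0, …
g: a_k = 4, 12, 18, 18, 27/2, 81/10, 81/20, 243/140, 729/1120, 243/1120, …
h₀=f·g: eliminate ⇒ L₀, order ≤ 2·1.
L = 25 - 6·Dx + Dx^2  (order 2).
h: a_k = 4, 12, -14, -78, -527/6, -79/10, 11753/180, 25481/420, 164833/10080, -34151/3360, …
ICs: h(0) = 4, h′(0) = 12.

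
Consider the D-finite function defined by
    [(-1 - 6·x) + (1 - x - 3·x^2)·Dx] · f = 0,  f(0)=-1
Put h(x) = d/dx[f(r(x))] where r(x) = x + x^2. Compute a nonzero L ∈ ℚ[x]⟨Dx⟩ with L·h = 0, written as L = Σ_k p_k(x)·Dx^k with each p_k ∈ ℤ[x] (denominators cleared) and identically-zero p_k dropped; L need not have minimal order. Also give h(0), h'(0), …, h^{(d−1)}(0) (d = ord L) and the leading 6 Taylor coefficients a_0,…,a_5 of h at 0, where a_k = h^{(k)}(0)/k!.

L = (10 + 60·x + 168·x^2 + 396·x^3 + 648·x^4 + 540·x^5 + 180·x^6) + (-1 - 7·x - 6·x^2 + 44·x^3 + 135·x^4 + 180·x^5 + 126·x^6 + 36·x^7)·Dx  (order 1).
h: a_k = -1, -10, -45, -176, -685, -2508, …
ICs: h(0) = -1.

f: a_k = -1, -1, -4, -7, -19, -40, …
h₀=f(r): pull back L_f along r ⇒ L₀.
h=h₀': d/dx-closure on L₀ ⇒ L.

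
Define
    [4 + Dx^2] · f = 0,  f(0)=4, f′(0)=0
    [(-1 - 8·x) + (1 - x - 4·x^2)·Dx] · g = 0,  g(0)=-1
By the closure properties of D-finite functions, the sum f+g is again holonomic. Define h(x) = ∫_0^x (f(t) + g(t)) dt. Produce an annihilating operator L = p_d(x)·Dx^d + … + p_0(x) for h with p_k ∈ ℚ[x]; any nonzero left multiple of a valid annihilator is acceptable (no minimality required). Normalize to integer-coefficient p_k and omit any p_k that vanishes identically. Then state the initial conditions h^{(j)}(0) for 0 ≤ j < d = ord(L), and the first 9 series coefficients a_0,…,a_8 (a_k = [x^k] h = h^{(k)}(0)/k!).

f: a_k = 4, 0, -8, 0, 8/3, 0, -16/45, 0, 8/315, …
g: a_k = -1, -1, -5, -9, -29, -65, -181, -441, -1165, …
h₀=f+g: left-lcm gives L₀, ord ≤ 3.
Integrate: L := L₀·Dx.
L = (-116 - 1008·x - 968·x^2 - 2688·x^3 - 640·x^4 - 1024·x^5)·Dx + (28 + 4·x - 8·x^2 - 200·x^3 - 480·x^4 - 384·x^5 - 512·x^6)·Dx^2 + (-29 - 252·x - 242·x^2 - 672·x^3 - 160·x^4 - 256·x^5)·Dx^3 + (7 + x - 2·x^2 - 50·x^3 - 120·x^4 - 96·x^5 - 128·x^6)·Dx^4  (order 4).
h: a_k = 0, 3, -1/2, -13/3, -9/4, -79/15, -65/6, -8161/315, -441/8, …
ICs: h(0) = 0, h′(0) = 3, h′′(0) = -1, h′′′(0) = -26.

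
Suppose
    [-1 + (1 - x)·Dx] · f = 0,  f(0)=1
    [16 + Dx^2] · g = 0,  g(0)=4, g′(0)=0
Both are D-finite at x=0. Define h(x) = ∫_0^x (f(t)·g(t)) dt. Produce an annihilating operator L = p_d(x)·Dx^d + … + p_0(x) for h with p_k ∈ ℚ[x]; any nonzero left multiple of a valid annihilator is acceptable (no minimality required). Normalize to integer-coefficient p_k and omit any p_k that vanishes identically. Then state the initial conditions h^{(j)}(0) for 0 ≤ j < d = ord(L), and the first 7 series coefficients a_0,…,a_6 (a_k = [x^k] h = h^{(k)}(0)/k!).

f: a_k = 1, 1, 1, 1, 1, 1, 1, …
g: a_k = 4, 0, -32, 0, 128/3, 0, -1024/45, …
f·g: L₀ = L_f ⊗_s L_g, ord ≤ 1·2.
h=∫₀ˣh₀: take L = L₀·Dx.
L = (-16 + 16·x)·Dx + 2·Dx^2 + (-1 + x)·Dx^3  (order 3).
h: a_k = 0, 4, 2, -28/3, -7, 44/15, 22/9, …
ICs: h(0) = 0, h′(0) = 4, h′′(0) = 4.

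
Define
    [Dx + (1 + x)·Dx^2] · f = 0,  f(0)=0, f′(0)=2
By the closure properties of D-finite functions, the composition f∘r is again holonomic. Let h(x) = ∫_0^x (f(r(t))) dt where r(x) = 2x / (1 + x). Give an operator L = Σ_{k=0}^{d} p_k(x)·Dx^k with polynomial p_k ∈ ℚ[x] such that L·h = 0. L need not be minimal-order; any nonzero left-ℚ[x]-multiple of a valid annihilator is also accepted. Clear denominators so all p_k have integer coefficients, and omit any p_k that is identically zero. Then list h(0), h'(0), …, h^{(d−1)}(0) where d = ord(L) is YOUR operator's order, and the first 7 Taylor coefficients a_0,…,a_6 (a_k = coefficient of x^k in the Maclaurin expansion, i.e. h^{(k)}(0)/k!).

f: a_k = 0, 2, -1, 2/3, -1/2, 2/5, -1/3, …
f∘r: x↦r, Dx↦Dx/r' in L_f ⇒ L₀.
Integrate: L := L₀·Dx.
L = (4 + 6·x)·Dx^2 + (1 + 4·x + 3·x^2)·Dx^3  (order 3).
h: a_k = 0, 0, 2, -8/3, 13/3, -8, 242/15, …
ICs: h(0) = 0, h′(0) = 0, h′′(0) = 4.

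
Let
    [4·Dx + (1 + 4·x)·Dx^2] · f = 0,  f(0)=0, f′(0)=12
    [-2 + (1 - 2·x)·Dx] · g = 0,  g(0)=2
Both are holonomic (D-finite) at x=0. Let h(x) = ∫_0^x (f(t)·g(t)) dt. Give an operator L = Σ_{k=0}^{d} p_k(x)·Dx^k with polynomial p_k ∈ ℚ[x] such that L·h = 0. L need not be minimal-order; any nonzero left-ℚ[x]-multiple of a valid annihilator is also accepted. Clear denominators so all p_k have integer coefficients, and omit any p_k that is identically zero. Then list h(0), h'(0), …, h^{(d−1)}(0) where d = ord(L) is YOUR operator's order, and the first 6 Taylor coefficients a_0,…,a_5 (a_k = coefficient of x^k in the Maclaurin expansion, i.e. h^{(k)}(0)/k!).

L = 8·Dx + 24·x·Dx^2 + (-1 - 2·x + 8·x^2)·Dx^3  (order 3).
h: a_k = 0, 0, 12, 0, 32, -128/5, …
ICs: h(0) = 0, h′(0) = 0, h′′(0) = 24.

f: a_k = 0, 12, -24, 64, -192, 3072/5, …
g: a_k = 2, 4, 8, 16, 32, 64, …
L₀ := L_f ⊗_s L_g (sym. prod.), ord ≤ 2.
∫: right-multiply L₀ by Dx.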